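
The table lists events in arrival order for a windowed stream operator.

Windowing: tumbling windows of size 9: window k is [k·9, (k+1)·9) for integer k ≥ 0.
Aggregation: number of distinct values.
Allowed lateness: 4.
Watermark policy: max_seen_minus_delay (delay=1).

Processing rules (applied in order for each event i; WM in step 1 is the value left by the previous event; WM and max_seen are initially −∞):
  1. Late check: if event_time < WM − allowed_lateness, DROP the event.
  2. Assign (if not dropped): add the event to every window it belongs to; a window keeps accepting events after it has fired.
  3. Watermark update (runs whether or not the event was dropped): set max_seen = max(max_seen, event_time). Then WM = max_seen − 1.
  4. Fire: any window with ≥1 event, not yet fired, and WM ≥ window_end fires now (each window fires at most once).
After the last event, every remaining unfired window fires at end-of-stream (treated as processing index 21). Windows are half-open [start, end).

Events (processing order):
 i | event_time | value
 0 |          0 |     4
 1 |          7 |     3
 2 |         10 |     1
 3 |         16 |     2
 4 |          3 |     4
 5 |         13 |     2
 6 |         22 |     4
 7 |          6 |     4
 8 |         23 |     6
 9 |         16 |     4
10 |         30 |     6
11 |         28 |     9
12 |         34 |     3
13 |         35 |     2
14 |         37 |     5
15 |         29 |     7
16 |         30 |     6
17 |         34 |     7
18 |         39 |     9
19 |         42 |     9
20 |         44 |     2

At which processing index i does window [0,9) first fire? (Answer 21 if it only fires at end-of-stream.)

i=0 t=0 v=4: → [0,9); WM=-1
i=1 t=7 v=3: → [0,9); WM=6
i=2 t=10 v=1: → [9,18); WM=9; [0,9) fires=2
i=3 t=16 v=2: → [9,18); WM=15
i=4 t=3 v=4: DROP (t<15-4); WM=15
i=5 t=13 v=2: → [9,18); WM=15
i=6 t=22 v=4: → [18,27); WM=21; [9,18) fires=2
i=7 t=6 v=4: DROP (t<21-4); WM=21
i=8 t=23 v=6: → [18,27); WM=22
i=9 t=16 v=4: DROP (t<22-4); WM=22
i=10 t=30 v=6: → [27,36); WM=29; [18,27) fires=2
i=11 t=28 v=9: → [27,36); WM=29
i=12 t=34 v=3: → [27,36); WM=33
i=13 t=35 v=2: → [27,36); WM=34
i=14 t=37 v=5: → [36,45); WM=36; [27,36) fires=4
i=15 t=29 v=7: DROP (t<36-4); WM=36
i=16 t=30 v=6: DROP (t<36-4); WM=36
i=17 t=34 v=7: → [27,36); WM=36
i=18 t=39 v=9: → [36,45); WM=38
i=19 t=42 v=9: → [36,45); WM=41
i=20 t=44 v=2: → [36,45); WM=43

2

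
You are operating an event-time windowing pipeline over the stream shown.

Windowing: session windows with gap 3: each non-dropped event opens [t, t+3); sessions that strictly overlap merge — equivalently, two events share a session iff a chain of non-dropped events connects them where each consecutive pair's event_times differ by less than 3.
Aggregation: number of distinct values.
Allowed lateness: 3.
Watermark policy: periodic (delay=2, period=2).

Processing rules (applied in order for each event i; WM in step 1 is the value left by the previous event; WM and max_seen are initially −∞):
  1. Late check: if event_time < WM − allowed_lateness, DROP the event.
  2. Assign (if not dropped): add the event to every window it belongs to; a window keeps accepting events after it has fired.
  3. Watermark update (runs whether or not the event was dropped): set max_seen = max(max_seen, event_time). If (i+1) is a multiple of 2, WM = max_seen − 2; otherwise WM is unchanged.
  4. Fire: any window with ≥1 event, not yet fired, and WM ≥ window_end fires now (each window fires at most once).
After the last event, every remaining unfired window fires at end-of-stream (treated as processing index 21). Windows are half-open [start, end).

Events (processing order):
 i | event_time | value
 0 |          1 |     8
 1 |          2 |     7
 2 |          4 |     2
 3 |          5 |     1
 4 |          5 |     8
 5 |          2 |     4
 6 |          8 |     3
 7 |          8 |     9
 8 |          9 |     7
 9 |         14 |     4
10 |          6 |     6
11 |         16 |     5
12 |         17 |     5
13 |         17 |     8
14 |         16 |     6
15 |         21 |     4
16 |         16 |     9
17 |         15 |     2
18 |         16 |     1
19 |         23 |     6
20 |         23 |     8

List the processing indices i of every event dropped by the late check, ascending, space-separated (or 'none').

10 17

i=0 t=1 v=8: → [1,4); WM=−∞
i=1 t=2 v=7: → [1,5); WM=0
i=2 t=4 v=2: → [1,7); WM=0
i=3 t=5 v=1: → [1,8); WM=3
i=4 t=5 v=8: → [1,8); WM=3
i=5 t=2 v=4: → [1,8); WM=3
i=6 t=8 v=3: → [8,11); WM=3
i=7 t=8 v=9: → [8,11); WM=6
i=8 t=9 v=7: → [8,12); WM=6
i=9 t=14 v=4: → [14,17); WM=12
i=10 t=6 v=6: DROP (t<12-3); WM=12
i=11 t=16 v=5: → [14,19); WM=14
i=12 t=17 v=5: → [14,20); WM=14
i=13 t=17 v=8: → [14,20); WM=15
i=14 t=16 v=6: → [14,20); WM=15
i=15 t=21 v=4: → [21,24); WM=19
i=16 t=16 v=9: → [14,20); WM=19
i=17 t=15 v=2: DROP (t<19-3); WM=19
i=18 t=16 v=1: → [14,20); WM=19
i=19 t=23 v=6: → [21,26); WM=21
i=20 t=23 v=8: → [21,26); WM=21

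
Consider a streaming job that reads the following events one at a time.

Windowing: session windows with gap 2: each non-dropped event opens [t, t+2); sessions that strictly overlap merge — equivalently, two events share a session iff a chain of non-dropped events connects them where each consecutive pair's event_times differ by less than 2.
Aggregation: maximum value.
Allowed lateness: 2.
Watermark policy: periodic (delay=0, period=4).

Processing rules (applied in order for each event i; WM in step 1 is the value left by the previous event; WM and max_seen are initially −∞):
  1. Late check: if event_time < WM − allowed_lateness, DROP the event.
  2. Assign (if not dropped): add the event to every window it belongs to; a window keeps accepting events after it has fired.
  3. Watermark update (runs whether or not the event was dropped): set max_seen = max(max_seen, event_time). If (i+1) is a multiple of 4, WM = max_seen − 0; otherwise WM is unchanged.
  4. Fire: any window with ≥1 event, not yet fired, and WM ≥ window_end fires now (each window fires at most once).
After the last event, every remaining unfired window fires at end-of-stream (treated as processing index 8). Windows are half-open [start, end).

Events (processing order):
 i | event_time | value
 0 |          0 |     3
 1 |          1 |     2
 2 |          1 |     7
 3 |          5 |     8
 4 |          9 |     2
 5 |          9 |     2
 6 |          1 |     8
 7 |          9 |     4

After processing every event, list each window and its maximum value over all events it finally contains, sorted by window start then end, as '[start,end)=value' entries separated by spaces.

[0,3)=7 [5,7)=8 [9,11)=4

i=0 t=0 v=3: → [0,2); WM=−∞
i=1 t=1 v=2: → [0,3); WM=−∞
i=2 t=1 v=7: → [0,3); WM=−∞
i=3 t=5 v=8: → [5,7); WM=5
i=4 t=9 v=2: → [9,11); WM=5
i=5 t=9 v=2: → [9,11); WM=5
i=6 t=1 v=8: DROP (t<5-2); WM=5
i=7 t=9 v=4: → [9,11); WM=9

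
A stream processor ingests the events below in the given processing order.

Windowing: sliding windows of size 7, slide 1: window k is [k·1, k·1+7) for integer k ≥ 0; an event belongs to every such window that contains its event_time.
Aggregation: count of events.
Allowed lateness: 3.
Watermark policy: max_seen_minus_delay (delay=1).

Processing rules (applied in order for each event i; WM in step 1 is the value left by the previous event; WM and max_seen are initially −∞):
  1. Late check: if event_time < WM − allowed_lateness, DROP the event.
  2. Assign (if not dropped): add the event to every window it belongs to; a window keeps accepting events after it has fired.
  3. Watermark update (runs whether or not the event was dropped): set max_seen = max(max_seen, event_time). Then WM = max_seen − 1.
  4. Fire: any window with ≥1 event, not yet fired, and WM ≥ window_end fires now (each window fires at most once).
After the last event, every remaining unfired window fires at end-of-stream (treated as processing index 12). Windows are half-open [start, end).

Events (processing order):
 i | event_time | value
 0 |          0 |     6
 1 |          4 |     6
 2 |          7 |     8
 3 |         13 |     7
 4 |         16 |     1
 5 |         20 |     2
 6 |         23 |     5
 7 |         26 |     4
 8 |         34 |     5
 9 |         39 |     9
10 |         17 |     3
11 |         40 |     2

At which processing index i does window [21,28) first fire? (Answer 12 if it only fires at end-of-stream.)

i=0 t=0 v=6: → [0,7); WM=-1
i=1 t=4 v=6: → [4,11),[3,10),[2,9),[1,8),[0,7); WM=3
i=2 t=7 v=8: → [7,14),[6,13),[5,12),[4,11),[3,10),[2,9),[1,8); WM=6
i=3 t=13 v=7: → [13,20),[12,19),[11,18),[10,17),[9,16),[8,15),[7,14); WM=12; [0,7) fires=2 [1,8) fires=2 [2,9) fires=2 [3,10) fires=2 [4,11) fires=2 [5,12) fires=1
i=4 t=16 v=1: → [16,23),[15,22),[14,21),[13,20),[12,19),[11,18),[10,17); WM=15; [6,13) fires=1 [7,14) fires=2 [8,15) fires=1
i=5 t=20 v=2: → [20,27),[19,26),[18,25),[17,24),[16,23),[15,22),[14,21); WM=19; [9,16) fires=1 [10,17) fires=2 [11,18) fires=2 [12,19) fires=2
i=6 t=23 v=5: → [23,30),[22,29),[21,28),[20,27),[19,26),[18,25),[17,24); WM=22; [13,20) fires=2 [14,21) fires=2 [15,22) fires=2
i=7 t=26 v=4: → [26,33),[25,32),[24,31),[23,30),[22,29),[21,28),[20,27); WM=25; [16,23) fires=2 [17,24) fires=2 [18,25) fires=2
i=8 t=34 v=5: → [34,41),[33,40),[32,39),[31,38),[30,37),[29,36),[28,35); WM=33; [19,26) fires=2 [20,27) fires=3 [21,28) fires=2 [22,29) fires=2 [23,30) fires=2 [24,31) fires=1 [25,32) fires=1 [26,33) fires=1
i=9 t=39 v=9: → [39,46),[38,45),[37,44),[36,43),[35,42),[34,41),[33,40); WM=38; [28,35) fires=1 [29,36) fires=1 [30,37) fires=1 [31,38) fires=1
i=10 t=17 v=3: DROP (t<38-3); WM=38
i=11 t=40 v=2: → [40,47),[39,46),[38,45),[37,44),[36,43),[35,42),[34,41); WM=39; [32,39) fires=1

8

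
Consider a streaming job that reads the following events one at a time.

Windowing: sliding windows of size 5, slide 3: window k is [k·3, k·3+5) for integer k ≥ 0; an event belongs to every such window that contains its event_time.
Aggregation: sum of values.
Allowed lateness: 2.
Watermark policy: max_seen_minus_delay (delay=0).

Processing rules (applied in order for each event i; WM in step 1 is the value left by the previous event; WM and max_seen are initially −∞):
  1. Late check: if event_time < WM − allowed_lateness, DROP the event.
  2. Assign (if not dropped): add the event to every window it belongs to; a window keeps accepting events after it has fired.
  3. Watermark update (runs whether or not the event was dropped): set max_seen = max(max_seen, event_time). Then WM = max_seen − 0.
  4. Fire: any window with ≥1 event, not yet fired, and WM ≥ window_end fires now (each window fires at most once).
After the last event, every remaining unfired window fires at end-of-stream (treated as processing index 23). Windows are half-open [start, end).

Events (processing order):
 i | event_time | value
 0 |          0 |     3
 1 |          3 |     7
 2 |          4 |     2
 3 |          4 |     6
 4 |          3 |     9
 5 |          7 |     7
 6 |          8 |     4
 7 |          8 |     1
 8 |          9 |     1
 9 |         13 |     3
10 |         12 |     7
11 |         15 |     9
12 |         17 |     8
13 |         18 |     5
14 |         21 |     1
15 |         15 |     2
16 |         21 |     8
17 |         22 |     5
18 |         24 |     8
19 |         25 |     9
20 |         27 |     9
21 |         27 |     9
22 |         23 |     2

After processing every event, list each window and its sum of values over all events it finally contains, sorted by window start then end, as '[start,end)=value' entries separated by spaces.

[0,5)=27 [3,8)=31 [6,11)=13 [9,14)=11 [12,17)=19 [15,20)=22 [18,23)=19 [21,26)=31 [24,29)=35 [27,32)=18

i=0 t=0 v=3: → [0,5); WM=0
i=1 t=3 v=7: → [3,8),[0,5); WM=3
i=2 t=4 v=2: → [3,8),[0,5); WM=4
i=3 t=4 v=6: → [3,8),[0,5); WM=4
i=4 t=3 v=9: → [3,8),[0,5); WM=4
i=5 t=7 v=7: → [6,11),[3,8); WM=7; [0,5) fires=27
i=6 t=8 v=4: → [6,11); WM=8; [3,8) fires=31
i=7 t=8 v=1: → [6,11); WM=8
i=8 t=9 v=1: → [9,14),[6,11); WM=9
i=9 t=13 v=3: → [12,17),[9,14); WM=13; [6,11) fires=13
i=10 t=12 v=7: → [12,17),[9,14); WM=13
i=11 t=15 v=9: → [15,20),[12,17); WM=15; [9,14) fires=11
i=12 t=17 v=8: → [15,20); WM=17; [12,17) fires=19
i=13 t=18 v=5: → [18,23),[15,20); WM=18
i=14 t=21 v=1: → [21,26),[18,23); WM=21; [15,20) fires=22
i=15 t=15 v=2: DROP (t<21-2); WM=21
i=16 t=21 v=8: → [21,26),[18,23); WM=21
i=17 t=22 v=5: → [21,26),[18,23); WM=22
i=18 t=24 v=8: → [24,29),[21,26); WM=24; [18,23) fires=19
i=19 t=25 v=9: → [24,29),[21,26); WM=25
i=20 t=27 v=9: → [27,32),[24,29); WM=27; [21,26) fires=31
i=21 t=27 v=9: → [27,32),[24,29); WM=27
i=22 t=23 v=2: DROP (t<27-2); WM=27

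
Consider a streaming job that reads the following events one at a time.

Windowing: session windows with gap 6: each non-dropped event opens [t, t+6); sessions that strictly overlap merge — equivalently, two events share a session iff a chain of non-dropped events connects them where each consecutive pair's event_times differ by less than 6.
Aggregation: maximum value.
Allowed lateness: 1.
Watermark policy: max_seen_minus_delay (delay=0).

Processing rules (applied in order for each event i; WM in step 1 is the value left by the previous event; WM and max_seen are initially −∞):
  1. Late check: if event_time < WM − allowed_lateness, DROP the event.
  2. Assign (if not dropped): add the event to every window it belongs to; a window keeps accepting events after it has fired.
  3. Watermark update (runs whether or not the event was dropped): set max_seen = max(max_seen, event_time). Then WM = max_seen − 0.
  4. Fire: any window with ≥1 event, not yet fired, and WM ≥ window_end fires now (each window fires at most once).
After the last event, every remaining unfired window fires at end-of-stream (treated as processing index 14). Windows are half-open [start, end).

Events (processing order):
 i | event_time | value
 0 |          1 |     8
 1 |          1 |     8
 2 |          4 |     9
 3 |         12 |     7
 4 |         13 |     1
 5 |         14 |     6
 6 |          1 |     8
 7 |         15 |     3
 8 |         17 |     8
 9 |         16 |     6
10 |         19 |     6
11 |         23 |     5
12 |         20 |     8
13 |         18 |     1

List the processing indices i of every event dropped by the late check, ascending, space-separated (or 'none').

i=0 t=1 v=8: → [1,7); WM=1
i=1 t=1 v=8: → [1,7); WM=1
i=2 t=4 v=9: → [1,10); WM=4
i=3 t=12 v=7: → [12,18); WM=12
i=4 t=13 v=1: → [12,19); WM=13
i=5 t=14 v=6: → [12,20); WM=14
i=6 t=1 v=8: DROP (t<14-1); WM=14
i=7 t=15 v=3: → [12,21); WM=15
i=8 t=17 v=8: → [12,23); WM=17
i=9 t=16 v=6: → [12,23); WM=17
i=10 t=19 v=6: → [12,25); WM=19
i=11 t=23 v=5: → [12,29); WM=23
i=12 t=20 v=8: DROP (t<23-1); WM=23
i=13 t=18 v=1: DROP (t<23-1); WM=23

6 12 13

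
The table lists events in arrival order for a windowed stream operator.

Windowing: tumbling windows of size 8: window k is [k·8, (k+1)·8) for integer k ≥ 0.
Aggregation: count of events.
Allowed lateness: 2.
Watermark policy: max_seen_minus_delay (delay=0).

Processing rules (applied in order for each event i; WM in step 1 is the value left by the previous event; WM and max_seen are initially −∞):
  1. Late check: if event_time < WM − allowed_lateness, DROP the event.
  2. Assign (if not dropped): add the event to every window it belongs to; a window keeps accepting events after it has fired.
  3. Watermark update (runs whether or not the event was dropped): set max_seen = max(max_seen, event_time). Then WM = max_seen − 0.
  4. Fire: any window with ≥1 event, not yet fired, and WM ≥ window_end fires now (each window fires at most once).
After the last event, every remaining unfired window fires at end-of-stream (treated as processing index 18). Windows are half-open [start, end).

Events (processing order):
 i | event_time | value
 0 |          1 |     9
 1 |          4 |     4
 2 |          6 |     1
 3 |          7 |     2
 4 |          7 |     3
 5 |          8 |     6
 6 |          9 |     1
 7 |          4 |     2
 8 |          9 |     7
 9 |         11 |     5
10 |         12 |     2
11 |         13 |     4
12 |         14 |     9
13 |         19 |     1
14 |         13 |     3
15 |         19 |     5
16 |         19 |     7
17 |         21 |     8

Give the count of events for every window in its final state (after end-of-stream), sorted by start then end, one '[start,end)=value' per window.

[0,8)=5 [8,16)=7 [16,24)=4

i=0 t=1 v=9: → [0,8); WM=1
i=1 t=4 v=4: → [0,8); WM=4
i=2 t=6 v=1: → [0,8); WM=6
i=3 t=7 v=2: → [0,8); WM=7
i=4 t=7 v=3: → [0,8); WM=7
i=5 t=8 v=6: → [8,16); WM=8; [0,8) fires=5
i=6 t=9 v=1: → [8,16); WM=9
i=7 t=4 v=2: DROP (t<9-2); WM=9
i=8 t=9 v=7: → [8,16); WM=9
i=9 t=11 v=5: → [8,16); WM=11
i=10 t=12 v=2: → [8,16); WM=12
i=11 t=13 v=4: → [8,16); WM=13
i=12 t=14 v=9: → [8,16); WM=14
i=13 t=19 v=1: → [16,24); WM=19; [8,16) fires=7
i=14 t=13 v=3: DROP (t<19-2); WM=19
i=15 t=19 v=5: → [16,24); WM=19
i=16 t=19 v=7: → [16,24); WM=19
i=17 t=21 v=8: → [16,24); WM=21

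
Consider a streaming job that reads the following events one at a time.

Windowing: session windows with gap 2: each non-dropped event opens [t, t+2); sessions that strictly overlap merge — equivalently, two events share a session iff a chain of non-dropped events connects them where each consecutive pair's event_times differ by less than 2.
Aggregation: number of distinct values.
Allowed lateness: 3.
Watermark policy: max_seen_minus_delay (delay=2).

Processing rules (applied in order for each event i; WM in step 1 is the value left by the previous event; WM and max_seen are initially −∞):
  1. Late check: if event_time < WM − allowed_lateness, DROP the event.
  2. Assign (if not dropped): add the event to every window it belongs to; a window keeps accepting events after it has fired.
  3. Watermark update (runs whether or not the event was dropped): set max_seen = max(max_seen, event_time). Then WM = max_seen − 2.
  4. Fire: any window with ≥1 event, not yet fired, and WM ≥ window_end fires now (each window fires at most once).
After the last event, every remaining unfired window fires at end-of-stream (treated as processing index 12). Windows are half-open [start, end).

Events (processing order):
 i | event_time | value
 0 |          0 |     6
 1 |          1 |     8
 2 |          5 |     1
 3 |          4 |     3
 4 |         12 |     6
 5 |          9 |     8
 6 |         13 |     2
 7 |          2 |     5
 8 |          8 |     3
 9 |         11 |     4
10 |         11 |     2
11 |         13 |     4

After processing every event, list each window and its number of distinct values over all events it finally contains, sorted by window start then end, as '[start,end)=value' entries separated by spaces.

i=0 t=0 v=6: → [0,2); WM=-2
i=1 t=1 v=8: → [0,3); WM=-1
i=2 t=5 v=1: → [5,7); WM=3
i=3 t=4 v=3: → [4,7); WM=3
i=4 t=12 v=6: → [12,14); WM=10
i=5 t=9 v=8: → [9,11); WM=10
i=6 t=13 v=2: → [12,15); WM=11
i=7 t=2 v=5: DROP (t<11-3); WM=11
i=8 t=8 v=3: → [8,11); WM=11
i=9 t=11 v=4: → [11,15); WM=11
i=10 t=11 v=2: → [11,15); WM=11
i=11 t=13 v=4: → [11,15); WM=11

[0,3)=2 [4,7)=2 [8,11)=2 [11,15)=3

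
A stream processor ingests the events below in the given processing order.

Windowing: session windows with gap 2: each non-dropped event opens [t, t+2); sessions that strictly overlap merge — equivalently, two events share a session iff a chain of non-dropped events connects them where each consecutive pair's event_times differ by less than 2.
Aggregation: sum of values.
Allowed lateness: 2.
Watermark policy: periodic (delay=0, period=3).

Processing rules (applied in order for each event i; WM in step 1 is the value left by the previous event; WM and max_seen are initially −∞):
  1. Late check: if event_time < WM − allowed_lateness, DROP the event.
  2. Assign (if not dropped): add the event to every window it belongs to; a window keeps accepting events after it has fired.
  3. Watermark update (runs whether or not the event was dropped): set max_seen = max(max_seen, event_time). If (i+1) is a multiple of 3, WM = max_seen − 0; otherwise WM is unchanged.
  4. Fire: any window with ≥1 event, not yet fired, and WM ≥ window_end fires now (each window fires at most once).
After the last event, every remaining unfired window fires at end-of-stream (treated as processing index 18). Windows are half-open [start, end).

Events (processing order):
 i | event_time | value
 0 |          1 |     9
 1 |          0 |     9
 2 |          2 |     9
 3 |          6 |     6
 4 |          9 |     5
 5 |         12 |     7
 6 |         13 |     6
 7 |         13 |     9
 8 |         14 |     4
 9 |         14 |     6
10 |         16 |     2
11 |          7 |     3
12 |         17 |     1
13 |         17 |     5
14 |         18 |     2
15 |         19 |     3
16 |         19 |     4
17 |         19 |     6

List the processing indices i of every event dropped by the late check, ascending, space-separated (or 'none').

i=0 t=1 v=9: → [1,3); WM=−∞
i=1 t=0 v=9: → [0,3); WM=−∞
i=2 t=2 v=9: → [0,4); WM=2
i=3 t=6 v=6: → [6,8); WM=2
i=4 t=9 v=5: → [9,11); WM=2
i=5 t=12 v=7: → [12,14); WM=12
i=6 t=13 v=6: → [12,15); WM=12
i=7 t=13 v=9: → [12,15); WM=12
i=8 t=14 v=4: → [12,16); WM=14
i=9 t=14 v=6: → [12,16); WM=14
i=10 t=16 v=2: → [16,18); WM=14
i=11 t=7 v=3: DROP (t<14-2); WM=16
i=12 t=17 v=1: → [16,19); WM=16
i=13 t=17 v=5: → [16,19); WM=16
i=14 t=18 v=2: → [16,20); WM=18
i=15 t=19 v=3: → [16,21); WM=18
i=16 t=19 v=4: → [16,21); WM=18
i=17 t=19 v=6: → [16,21); WM=19

11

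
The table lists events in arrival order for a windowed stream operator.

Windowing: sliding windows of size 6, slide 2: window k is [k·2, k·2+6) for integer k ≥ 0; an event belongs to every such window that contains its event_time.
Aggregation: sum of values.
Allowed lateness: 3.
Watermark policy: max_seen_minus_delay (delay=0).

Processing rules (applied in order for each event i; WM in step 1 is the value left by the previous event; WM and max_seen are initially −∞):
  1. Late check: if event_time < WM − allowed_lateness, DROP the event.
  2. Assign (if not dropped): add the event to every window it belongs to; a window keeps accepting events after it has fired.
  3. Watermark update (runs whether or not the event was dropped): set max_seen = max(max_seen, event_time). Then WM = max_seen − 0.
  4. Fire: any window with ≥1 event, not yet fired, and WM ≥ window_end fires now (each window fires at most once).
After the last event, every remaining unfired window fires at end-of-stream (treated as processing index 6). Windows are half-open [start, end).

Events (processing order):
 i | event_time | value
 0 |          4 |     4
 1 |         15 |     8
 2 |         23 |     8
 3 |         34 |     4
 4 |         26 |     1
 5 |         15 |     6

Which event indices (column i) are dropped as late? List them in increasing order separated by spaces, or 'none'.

4 5

i=0 t=4 v=4: → [4,10),[2,8),[0,6); WM=4
i=1 t=15 v=8: → [14,20),[12,18),[10,16); WM=15; [0,6) fires=4 [2,8) fires=4 [4,10) fires=4
i=2 t=23 v=8: → [22,28),[20,26),[18,24); WM=23; [10,16) fires=8 [12,18) fires=8 [14,20) fires=8
i=3 t=34 v=4: → [34,40),[32,38),[30,36); WM=34; [18,24) fires=8 [20,26) fires=8 [22,28) fires=8
i=4 t=26 v=1: DROP (t<34-3); WM=34
i=5 t=15 v=6: DROP (t<34-3); WM=34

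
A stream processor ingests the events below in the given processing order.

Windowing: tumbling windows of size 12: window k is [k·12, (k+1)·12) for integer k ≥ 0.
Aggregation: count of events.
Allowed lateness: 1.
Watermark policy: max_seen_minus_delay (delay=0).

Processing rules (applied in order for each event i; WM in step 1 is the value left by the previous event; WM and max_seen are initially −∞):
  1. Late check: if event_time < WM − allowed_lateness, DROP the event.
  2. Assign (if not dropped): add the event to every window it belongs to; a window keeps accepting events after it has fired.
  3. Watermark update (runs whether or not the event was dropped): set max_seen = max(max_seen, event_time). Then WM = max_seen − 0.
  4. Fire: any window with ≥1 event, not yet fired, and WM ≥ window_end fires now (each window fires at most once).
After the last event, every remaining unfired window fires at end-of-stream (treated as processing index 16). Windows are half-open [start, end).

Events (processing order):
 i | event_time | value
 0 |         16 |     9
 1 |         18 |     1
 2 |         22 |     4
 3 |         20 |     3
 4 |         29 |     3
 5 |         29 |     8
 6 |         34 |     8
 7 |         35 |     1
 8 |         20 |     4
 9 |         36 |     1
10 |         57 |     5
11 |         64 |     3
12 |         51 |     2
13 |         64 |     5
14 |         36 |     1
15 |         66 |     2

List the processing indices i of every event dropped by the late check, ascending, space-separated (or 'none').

3 8 12 14

i=0 t=16 v=9: → [12,24); WM=16
i=1 t=18 v=1: → [12,24); WM=18
i=2 t=22 v=4: → [12,24); WM=22
i=3 t=20 v=3: DROP (t<22-1); WM=22
i=4 t=29 v=3: → [24,36); WM=29; [12,24) fires=3
i=5 t=29 v=8: → [24,36); WM=29
i=6 t=34 v=8: → [24,36); WM=34
i=7 t=35 v=1: → [24,36); WM=35
i=8 t=20 v=4: DROP (t<35-1); WM=35
i=9 t=36 v=1: → [36,48); WM=36; [24,36) fires=4
i=10 t=57 v=5: → [48,60); WM=57; [36,48) fires=1
i=11 t=64 v=3: → [60,72); WM=64; [48,60) fires=1
i=12 t=51 v=2: DROP (t<64-1); WM=64
i=13 t=64 v=5: → [60,72); WM=64
i=14 t=36 v=1: DROP (t<64-1); WM=64
i=15 t=66 v=2: → [60,72); WM=66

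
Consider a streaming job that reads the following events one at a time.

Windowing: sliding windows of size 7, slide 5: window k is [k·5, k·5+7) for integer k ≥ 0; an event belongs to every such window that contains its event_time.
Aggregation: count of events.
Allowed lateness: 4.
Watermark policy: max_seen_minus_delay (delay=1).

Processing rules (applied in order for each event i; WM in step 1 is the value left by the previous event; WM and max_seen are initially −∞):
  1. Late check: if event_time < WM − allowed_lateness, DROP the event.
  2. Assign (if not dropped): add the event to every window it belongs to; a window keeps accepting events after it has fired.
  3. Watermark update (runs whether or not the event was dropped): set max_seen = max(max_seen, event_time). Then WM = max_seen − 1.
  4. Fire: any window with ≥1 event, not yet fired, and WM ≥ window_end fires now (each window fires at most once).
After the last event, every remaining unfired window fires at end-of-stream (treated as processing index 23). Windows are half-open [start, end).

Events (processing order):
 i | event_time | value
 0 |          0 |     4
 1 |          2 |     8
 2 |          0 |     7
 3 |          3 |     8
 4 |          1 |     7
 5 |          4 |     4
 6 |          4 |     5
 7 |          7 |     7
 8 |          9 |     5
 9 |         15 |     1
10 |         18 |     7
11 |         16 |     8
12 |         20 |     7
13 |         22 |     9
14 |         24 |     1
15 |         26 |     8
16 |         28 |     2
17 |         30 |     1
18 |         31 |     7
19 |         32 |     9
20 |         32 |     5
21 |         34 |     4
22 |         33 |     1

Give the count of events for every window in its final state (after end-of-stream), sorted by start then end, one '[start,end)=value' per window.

i=0 t=0 v=4: → [0,7); WM=-1
i=1 t=2 v=8: → [0,7); WM=1
i=2 t=0 v=7: → [0,7); WM=1
i=3 t=3 v=8: → [0,7); WM=2
i=4 t=1 v=7: → [0,7); WM=2
i=5 t=4 v=4: → [0,7); WM=3
i=6 t=4 v=5: → [0,7); WM=3
i=7 t=7 v=7: → [5,12); WM=6
i=8 t=9 v=5: → [5,12); WM=8; [0,7) fires=7
i=9 t=15 v=1: → [15,22),[10,17); WM=14; [5,12) fires=2
i=10 t=18 v=7: → [15,22); WM=17; [10,17) fires=1
i=11 t=16 v=8: → [15,22),[10,17); WM=17
i=12 t=20 v=7: → [20,27),[15,22); WM=19
i=13 t=22 v=9: → [20,27); WM=21
i=14 t=24 v=1: → [20,27); WM=23; [15,22) fires=4
i=15 t=26 v=8: → [25,32),[20,27); WM=25
i=16 t=28 v=2: → [25,32); WM=27; [20,27) fires=4
i=17 t=30 v=1: → [30,37),[25,32); WM=29
i=18 t=31 v=7: → [30,37),[25,32); WM=30
i=19 t=32 v=9: → [30,37); WM=31
i=20 t=32 v=5: → [30,37); WM=31
i=21 t=34 v=4: → [30,37); WM=33; [25,32) fires=4
i=22 t=33 v=1: → [30,37); WM=33

[0,7)=7 [5,12)=2 [10,17)=2 [15,22)=4 [20,27)=4 [25,32)=4 [30,37)=6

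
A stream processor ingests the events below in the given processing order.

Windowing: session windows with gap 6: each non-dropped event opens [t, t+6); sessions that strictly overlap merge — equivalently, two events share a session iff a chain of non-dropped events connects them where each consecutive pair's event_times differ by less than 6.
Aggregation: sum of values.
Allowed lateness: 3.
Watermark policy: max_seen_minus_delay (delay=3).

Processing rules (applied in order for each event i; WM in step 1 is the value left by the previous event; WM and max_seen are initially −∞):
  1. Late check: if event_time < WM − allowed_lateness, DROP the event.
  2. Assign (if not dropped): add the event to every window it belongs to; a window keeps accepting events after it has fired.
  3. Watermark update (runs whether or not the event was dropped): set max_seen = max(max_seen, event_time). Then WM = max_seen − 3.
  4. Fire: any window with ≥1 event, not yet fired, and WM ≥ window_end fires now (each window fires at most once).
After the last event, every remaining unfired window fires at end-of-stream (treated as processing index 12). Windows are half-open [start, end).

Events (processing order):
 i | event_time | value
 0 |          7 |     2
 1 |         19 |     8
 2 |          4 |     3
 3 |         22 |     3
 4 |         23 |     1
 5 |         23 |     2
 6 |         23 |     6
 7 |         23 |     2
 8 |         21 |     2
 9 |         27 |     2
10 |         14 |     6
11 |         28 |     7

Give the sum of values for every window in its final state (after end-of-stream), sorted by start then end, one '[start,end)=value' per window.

[7,13)=2 [19,34)=33

i=0 t=7 v=2: → [7,13); WM=4
i=1 t=19 v=8: → [19,25); WM=16
i=2 t=4 v=3: DROP (t<16-3); WM=16
i=3 t=22 v=3: → [19,28); WM=19
i=4 t=23 v=1: → [19,29); WM=20
i=5 t=23 v=2: → [19,29); WM=20
i=6 t=23 v=6: → [19,29); WM=20
i=7 t=23 v=2: → [19,29); WM=20
i=8 t=21 v=2: → [19,29); WM=20
i=9 t=27 v=2: → [19,33); WM=24
i=10 t=14 v=6: DROP (t<24-3); WM=24
i=11 t=28 v=7: → [19,34); WM=25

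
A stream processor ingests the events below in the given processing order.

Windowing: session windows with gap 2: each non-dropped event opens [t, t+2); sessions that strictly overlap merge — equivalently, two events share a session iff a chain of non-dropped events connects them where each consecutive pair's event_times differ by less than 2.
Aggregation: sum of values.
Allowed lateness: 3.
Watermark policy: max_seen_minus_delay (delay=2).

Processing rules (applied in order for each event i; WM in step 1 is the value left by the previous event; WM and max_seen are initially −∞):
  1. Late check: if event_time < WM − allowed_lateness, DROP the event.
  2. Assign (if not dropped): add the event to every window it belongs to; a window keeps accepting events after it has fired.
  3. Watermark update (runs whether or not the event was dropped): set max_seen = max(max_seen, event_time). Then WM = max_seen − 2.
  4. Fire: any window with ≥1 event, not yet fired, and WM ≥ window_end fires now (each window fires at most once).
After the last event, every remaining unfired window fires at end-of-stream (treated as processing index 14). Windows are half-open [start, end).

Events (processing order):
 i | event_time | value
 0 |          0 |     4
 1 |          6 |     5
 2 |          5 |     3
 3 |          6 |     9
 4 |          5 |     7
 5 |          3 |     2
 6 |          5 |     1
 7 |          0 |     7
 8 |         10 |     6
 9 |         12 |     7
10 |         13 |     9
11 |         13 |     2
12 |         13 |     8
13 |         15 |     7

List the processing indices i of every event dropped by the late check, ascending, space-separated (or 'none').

i=0 t=0 v=4: → [0,2); WM=-2
i=1 t=6 v=5: → [6,8); WM=4
i=2 t=5 v=3: → [5,8); WM=4
i=3 t=6 v=9: → [5,8); WM=4
i=4 t=5 v=7: → [5,8); WM=4
i=5 t=3 v=2: → [3,5); WM=4
i=6 t=5 v=1: → [5,8); WM=4
i=7 t=0 v=7: DROP (t<4-3); WM=4
i=8 t=10 v=6: → [10,12); WM=8
i=9 t=12 v=7: → [12,14); WM=10
i=10 t=13 v=9: → [12,15); WM=11
i=11 t=13 v=2: → [12,15); WM=11
i=12 t=13 v=8: → [12,15); WM=11
i=13 t=15 v=7: → [15,17); WM=13

7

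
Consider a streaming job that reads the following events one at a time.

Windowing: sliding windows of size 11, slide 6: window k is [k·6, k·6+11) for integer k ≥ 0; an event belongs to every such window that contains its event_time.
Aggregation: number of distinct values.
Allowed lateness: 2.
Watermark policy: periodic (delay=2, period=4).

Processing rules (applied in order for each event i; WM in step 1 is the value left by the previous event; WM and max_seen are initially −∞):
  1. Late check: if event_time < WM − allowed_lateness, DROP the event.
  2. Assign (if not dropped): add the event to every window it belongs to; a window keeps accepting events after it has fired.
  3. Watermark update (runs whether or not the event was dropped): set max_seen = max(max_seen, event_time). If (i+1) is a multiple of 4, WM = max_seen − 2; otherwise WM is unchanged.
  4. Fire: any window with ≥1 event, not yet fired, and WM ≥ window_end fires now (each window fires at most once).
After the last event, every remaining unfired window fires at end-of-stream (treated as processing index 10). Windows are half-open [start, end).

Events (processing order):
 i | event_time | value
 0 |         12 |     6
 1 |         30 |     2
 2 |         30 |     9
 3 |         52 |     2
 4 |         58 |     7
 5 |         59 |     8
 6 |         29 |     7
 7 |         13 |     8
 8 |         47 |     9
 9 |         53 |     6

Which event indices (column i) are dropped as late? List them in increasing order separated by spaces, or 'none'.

i=0 t=12 v=6: → [12,23),[6,17); WM=−∞
i=1 t=30 v=2: → [30,41),[24,35); WM=−∞
i=2 t=30 v=9: → [30,41),[24,35); WM=−∞
i=3 t=52 v=2: → [48,59),[42,53); WM=50; [6,17) fires=1 [12,23) fires=1 [24,35) fires=2 [30,41) fires=2
i=4 t=58 v=7: → [54,65),[48,59); WM=50
i=5 t=59 v=8: → [54,65); WM=50
i=6 t=29 v=7: DROP (t<50-2); WM=50
i=7 t=13 v=8: DROP (t<50-2); WM=57; [42,53) fires=1
i=8 t=47 v=9: DROP (t<57-2); WM=57
i=9 t=53 v=6: DROP (t<57-2); WM=57

6 7 8 9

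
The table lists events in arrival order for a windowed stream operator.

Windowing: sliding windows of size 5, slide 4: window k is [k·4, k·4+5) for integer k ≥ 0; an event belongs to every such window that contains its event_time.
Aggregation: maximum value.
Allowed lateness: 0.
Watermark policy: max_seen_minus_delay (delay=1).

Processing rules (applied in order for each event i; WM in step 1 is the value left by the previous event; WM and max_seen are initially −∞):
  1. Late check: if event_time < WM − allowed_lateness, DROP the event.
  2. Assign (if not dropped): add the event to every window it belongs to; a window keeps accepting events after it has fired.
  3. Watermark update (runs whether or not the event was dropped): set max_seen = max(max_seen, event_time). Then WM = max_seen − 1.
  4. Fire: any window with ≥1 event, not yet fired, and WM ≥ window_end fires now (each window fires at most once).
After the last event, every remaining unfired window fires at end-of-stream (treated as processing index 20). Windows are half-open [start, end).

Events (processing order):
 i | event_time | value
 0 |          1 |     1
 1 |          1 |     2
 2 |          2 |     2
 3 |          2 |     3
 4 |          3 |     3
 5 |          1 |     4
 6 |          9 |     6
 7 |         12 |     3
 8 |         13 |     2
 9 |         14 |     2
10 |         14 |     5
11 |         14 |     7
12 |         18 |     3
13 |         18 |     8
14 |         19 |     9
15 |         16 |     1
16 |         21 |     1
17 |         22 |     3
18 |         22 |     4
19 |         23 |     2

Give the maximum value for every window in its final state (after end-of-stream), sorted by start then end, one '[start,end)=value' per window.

i=0 t=1 v=1: → [0,5); WM=0
i=1 t=1 v=2: → [0,5); WM=0
i=2 t=2 v=2: → [0,5); WM=1
i=3 t=2 v=3: → [0,5); WM=1
i=4 t=3 v=3: → [0,5); WM=2
i=5 t=1 v=4: DROP (t<2-0); WM=2
i=6 t=9 v=6: → [8,13); WM=8; [0,5) fires=3
i=7 t=12 v=3: → [12,17),[8,13); WM=11
i=8 t=13 v=2: → [12,17); WM=12
i=9 t=14 v=2: → [12,17); WM=13; [8,13) fires=6
i=10 t=14 v=5: → [12,17); WM=13
i=11 t=14 v=7: → [12,17); WM=13
i=12 t=18 v=3: → [16,21); WM=17; [12,17) fires=7
i=13 t=18 v=8: → [16,21); WM=17
i=14 t=19 v=9: → [16,21); WM=18
i=15 t=16 v=1: DROP (t<18-0); WM=18
i=16 t=21 v=1: → [20,25); WM=20
i=17 t=22 v=3: → [20,25); WM=21; [16,21) fires=9
i=18 t=22 v=4: → [20,25); WM=21
i=19 t=23 v=2: → [20,25); WM=22

[0,5)=3 [8,13)=6 [12,17)=7 [16,21)=9 [20,25)=4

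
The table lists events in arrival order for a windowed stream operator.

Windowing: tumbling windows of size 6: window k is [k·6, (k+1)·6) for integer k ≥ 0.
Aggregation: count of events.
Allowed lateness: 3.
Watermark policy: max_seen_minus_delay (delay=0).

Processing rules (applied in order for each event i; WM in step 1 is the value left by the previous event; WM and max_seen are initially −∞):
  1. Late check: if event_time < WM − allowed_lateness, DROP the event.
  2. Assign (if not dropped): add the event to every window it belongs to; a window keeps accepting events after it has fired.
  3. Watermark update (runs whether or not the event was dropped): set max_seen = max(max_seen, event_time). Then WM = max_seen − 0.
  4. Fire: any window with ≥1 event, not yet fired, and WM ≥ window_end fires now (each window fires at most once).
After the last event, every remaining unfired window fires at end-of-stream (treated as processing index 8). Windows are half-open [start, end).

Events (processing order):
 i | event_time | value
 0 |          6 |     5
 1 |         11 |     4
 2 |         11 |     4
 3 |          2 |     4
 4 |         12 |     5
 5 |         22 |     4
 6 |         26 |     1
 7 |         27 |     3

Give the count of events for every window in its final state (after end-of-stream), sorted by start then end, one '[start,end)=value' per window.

i=0 t=6 v=5: → [6,12); WM=6
i=1 t=11 v=4: → [6,12); WM=11
i=2 t=11 v=4: → [6,12); WM=11
i=3 t=2 v=4: DROP (t<11-3); WM=11
i=4 t=12 v=5: → [12,18); WM=12; [6,12) fires=3
i=5 t=22 v=4: → [18,24); WM=22; [12,18) fires=1
i=6 t=26 v=1: → [24,30); WM=26; [18,24) fires=1
i=7 t=27 v=3: → [24,30); WM=27

[6,12)=3 [12,18)=1 [18,24)=1 [24,30)=2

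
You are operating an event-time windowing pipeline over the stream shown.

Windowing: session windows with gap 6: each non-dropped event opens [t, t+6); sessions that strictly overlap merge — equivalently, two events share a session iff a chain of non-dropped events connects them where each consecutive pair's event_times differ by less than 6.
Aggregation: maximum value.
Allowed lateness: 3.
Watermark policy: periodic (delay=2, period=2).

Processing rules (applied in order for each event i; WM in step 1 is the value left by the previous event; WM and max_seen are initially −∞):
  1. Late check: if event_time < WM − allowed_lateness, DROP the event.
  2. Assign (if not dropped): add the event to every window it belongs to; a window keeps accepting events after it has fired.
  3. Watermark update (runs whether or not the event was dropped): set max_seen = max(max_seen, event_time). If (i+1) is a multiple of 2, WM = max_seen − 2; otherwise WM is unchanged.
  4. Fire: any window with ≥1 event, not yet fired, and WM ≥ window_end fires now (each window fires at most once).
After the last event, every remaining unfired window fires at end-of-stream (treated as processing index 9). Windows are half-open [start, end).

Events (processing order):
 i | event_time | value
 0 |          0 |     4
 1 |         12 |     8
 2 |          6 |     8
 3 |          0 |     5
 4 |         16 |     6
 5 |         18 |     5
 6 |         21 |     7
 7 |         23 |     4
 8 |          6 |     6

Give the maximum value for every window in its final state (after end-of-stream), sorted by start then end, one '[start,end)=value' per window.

[0,6)=4 [12,29)=8

i=0 t=0 v=4: → [0,6); WM=−∞
i=1 t=12 v=8: → [12,18); WM=10
i=2 t=6 v=8: DROP (t<10-3); WM=10
i=3 t=0 v=5: DROP (t<10-3); WM=10
i=4 t=16 v=6: → [12,22); WM=10
i=5 t=18 v=5: → [12,24); WM=16
i=6 t=21 v=7: → [12,27); WM=16
i=7 t=23 v=4: → [12,29); WM=21
i=8 t=6 v=6: DROP (t<21-3); WM=21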